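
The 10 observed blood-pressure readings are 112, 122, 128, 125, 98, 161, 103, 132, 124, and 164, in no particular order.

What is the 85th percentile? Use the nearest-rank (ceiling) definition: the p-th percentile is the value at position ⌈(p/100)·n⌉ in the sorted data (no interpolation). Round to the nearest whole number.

Sorted: 98, 103, 112, 122, 124, 125, 128, 132, 161, 164.
n = 10.
Position = ⌈85/100 · 10⌉ = ⌈8.5⌉ = 9.
The value at rank 9 is 161.

161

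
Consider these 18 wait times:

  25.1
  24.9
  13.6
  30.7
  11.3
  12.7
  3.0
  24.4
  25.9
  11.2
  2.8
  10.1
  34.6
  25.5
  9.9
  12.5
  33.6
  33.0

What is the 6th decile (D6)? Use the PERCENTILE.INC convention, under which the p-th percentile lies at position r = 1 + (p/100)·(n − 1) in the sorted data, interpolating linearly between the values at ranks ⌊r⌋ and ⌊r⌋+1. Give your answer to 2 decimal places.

24.94

Sorted: 2.8, 3.0, 9.9, 10.1, 11.2, 11.3, 12.5, 12.7, 13.6, 24.4, 24.9, 25.1, 25.5, 25.9, 30.7, 33.0, 33.6, 34.6.
n = 18.
r = 1 + (60/100)·(18 − 1) = 1 + 10.2 = 11.2.
Rank 11 is 24.9 and rank 12 is 25.1.
Interpolate: 24.9 + 0.2·(25.1 − 24.9) = 24.9 + 0.2·0.2 = 24.94.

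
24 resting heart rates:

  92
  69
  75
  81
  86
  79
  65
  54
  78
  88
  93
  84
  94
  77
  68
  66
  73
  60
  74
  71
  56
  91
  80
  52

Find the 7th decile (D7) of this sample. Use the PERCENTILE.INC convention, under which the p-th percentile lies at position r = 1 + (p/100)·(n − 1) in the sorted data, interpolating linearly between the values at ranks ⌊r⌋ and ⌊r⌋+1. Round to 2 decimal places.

Sorted: 52, 54, 56, 60, 65, 66, 68, 69, 71, 73, 74, 75, 77, 78, 79, 80, 81, 84, 86, 88, 91, 92, 93, 94.
n = 24.
r = 1 + (70/100)·(24 − 1) = 1 + 16.1 = 17.1.
Rank 17 is 81 and rank 18 is 84.
Interpolate: 81 + 0.1·(84 − 81) = 81 + 0.1·3 = 81.3.

81.30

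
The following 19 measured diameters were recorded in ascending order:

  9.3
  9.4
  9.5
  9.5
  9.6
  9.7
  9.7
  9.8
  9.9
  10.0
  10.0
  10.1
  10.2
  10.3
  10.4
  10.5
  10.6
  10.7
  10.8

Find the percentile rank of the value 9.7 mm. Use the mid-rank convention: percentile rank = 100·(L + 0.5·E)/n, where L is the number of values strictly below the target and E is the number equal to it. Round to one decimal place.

Count below 9.7: L = 5; count equal: E = 2; n = 19.
Percentile rank = 100·(5 + 0.5·2)/19 = 100·6/19 = 31.58.

31.6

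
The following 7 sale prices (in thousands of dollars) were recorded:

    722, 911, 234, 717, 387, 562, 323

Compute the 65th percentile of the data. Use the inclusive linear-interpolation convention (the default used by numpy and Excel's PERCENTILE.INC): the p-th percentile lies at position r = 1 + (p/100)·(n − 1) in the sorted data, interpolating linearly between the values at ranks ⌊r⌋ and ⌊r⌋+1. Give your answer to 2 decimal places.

701.50

Sorted: 234, 323, 387, 562, 717, 722, 911.
n = 7.
r = 1 + (65/100)·(7 − 1) = 1 + 3.9 = 4.9.
Rank 4 is 562 and rank 5 is 717.
Interpolate: 562 + 0.9·(717 − 562) = 562 + 0.9·155 = 701.5.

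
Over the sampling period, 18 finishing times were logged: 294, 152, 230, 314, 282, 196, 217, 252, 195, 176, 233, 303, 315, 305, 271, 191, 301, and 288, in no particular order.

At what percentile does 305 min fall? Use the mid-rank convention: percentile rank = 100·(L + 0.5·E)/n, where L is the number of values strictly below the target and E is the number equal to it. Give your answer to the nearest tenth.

86.1

Sorted: 152, 176, 191, 195, 196, 217, 230, 233, 252, 271, 282, 288, 294, 301, 303, 305, 314, 315.
Count below 305: L = 15; count equal: E = 1; n = 18.
Percentile rank = 100·(15 + 0.5·1)/18 = 100·15.5/18 = 86.11.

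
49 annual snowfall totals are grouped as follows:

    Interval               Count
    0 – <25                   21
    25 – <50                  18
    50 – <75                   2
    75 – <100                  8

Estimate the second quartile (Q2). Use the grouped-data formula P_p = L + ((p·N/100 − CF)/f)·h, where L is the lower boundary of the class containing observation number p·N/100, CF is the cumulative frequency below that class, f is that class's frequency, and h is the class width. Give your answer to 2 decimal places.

N = 49; target position k = 50/100 · 49 = 24.5.
Cumulative frequencies: 21, 39, 41, 49.
Observation 24.5 falls in the class 25 – <50.
L = 25, CF = 21, f = 18, h = 25.
P50 = 25 + ((24.5 − 21)/18)·25 = 25 + 4.86111 = 29.8611.

29.86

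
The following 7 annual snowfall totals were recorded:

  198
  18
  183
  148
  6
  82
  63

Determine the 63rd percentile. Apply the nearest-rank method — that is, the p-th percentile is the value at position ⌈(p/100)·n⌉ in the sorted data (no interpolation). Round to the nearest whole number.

Sorted: 6, 18, 63, 82, 148, 183, 198.
n = 7.
Position = ⌈63/100 · 7⌉ = ⌈4.41⌉ = 5.
The value at rank 5 is 148.

148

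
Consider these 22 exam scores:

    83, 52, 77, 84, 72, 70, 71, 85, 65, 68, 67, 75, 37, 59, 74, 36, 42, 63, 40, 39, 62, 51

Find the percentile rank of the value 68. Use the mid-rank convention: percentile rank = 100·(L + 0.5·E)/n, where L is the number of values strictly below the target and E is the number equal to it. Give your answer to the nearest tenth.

56.8

Sorted: 36, 37, 39, 40, 42, 51, 52, 59, 62, 63, 65, 67, 68, 70, 71, 72, 74, 75, 77, 83, 84, 85.
Count below 68: L = 12; count equal: E = 1; n = 22.
Percentile rank = 100·(12 + 0.5·1)/22 = 100·12.5/22 = 56.82.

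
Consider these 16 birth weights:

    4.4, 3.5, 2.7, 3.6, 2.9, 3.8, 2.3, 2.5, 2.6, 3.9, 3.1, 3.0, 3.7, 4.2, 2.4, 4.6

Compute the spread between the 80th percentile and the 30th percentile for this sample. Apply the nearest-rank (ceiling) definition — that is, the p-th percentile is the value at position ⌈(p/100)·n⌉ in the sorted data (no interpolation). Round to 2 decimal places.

1.20

Sorted: 2.3, 2.4, 2.5, 2.6, 2.7, 2.9, 3.0, 3.1, 3.5, 3.6, 3.7, 3.8, 3.9, 4.2, 4.4, 4.6.
n = 16.
P30: rank ⌈30/100·16⌉ = 5 → 2.7.
P80: rank ⌈80/100·16⌉ = 13 → 3.9.
Difference: 3.9 − 2.7 = 1.2.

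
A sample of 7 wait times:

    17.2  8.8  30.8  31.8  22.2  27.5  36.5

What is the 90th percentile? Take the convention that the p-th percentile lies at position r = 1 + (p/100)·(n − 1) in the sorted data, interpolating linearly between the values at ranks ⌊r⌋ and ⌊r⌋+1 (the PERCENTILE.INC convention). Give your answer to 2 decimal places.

Sorted: 8.8, 17.2, 22.2, 27.5, 30.8, 31.8, 36.5.
n = 7.
r = 1 + (90/100)·(7 − 1) = 1 + 5.4 = 6.4.
Rank 6 is 31.8 and rank 7 is 36.5.
Interpolate: 31.8 + 0.4·(36.5 − 31.8) = 31.8 + 0.4·4.7 = 33.68.

33.68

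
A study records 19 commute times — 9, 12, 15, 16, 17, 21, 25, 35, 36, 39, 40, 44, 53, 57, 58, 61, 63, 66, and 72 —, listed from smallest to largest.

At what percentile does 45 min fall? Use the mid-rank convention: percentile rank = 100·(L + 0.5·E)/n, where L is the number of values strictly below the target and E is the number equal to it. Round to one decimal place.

Count below 45: L = 12; count equal: E = 0; n = 19.
Percentile rank = 100·(12 + 0.5·0)/19 = 100·12/19 = 63.16.

63.2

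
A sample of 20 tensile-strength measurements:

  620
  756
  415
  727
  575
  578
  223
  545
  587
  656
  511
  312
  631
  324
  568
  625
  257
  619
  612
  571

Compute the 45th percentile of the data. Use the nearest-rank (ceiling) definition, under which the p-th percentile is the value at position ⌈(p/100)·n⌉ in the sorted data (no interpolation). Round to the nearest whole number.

571

Sorted: 223, 257, 312, 324, 415, 511, 545, 568, 571, 575, 578, 587, 612, 619, 620, 625, 631, 656, 727, 756.
n = 20.
Position = ⌈45/100 · 20⌉ = ⌈9⌉ = 9.
The value at rank 9 is 571.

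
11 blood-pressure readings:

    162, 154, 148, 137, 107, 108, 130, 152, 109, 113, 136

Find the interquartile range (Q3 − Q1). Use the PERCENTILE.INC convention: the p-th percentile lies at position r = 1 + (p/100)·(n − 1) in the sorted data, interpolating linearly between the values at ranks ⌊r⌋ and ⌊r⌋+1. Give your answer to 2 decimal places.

39.00

Sorted: 107, 108, 109, 113, 130, 136, 137, 148, 152, 154, 162.
n = 11.
P25: r = 3.5; ranks 3–4 are 109, 113; interpolating gives 111.
P75: r = 8.5; ranks 8–9 are 148, 152; interpolating gives 150.
Difference: 150 − 111 = 39.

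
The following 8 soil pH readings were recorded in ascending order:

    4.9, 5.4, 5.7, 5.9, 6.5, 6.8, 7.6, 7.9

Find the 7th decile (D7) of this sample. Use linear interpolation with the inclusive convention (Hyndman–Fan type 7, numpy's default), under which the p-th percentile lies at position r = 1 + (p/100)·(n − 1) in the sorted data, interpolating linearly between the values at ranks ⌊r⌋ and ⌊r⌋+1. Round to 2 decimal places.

6.77

n = 8.
r = 1 + (70/100)·(8 − 1) = 1 + 4.9 = 5.9.
Rank 5 is 6.5 and rank 6 is 6.8.
Interpolate: 6.5 + 0.9·(6.8 − 6.5) = 6.5 + 0.9·0.3 = 6.77.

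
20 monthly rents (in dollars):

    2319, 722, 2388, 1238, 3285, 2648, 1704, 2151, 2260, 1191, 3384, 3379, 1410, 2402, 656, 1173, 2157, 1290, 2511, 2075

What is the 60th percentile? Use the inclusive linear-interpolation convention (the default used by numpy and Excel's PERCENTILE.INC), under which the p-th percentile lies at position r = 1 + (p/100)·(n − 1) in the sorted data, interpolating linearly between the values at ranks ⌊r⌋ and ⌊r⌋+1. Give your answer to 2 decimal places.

2283.60

Sorted: 656, 722, 1173, 1191, 1238, 1290, 1410, 1704, 2075, 2151, 2157, 2260, 2319, 2388, 2402, 2511, 2648, 3285, 3379, 3384.
n = 20.
r = 1 + (60/100)·(20 − 1) = 1 + 11.4 = 12.4.
Rank 12 is 2260 and rank 13 is 2319.
Interpolate: 2260 + 0.4·(2319 − 2260) = 2260 + 0.4·59 = 2283.6.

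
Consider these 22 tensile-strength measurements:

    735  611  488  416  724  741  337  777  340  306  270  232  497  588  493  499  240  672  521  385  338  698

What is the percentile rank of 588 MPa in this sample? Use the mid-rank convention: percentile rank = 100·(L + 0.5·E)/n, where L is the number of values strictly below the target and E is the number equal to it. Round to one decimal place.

Sorted: 232, 240, 270, 306, 337, 338, 340, 385, 416, 488, 493, 497, 499, 521, 588, 611, 672, 698, 724, 735, 741, 777.
Count below 588: L = 14; count equal: E = 1; n = 22.
Percentile rank = 100·(14 + 0.5·1)/22 = 100·14.5/22 = 65.91.

65.9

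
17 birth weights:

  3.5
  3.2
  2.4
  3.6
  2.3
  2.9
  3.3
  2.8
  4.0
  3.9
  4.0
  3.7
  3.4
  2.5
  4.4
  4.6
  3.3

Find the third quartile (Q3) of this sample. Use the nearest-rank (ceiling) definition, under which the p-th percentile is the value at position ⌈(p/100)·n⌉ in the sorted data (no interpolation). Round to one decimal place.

3.9

Sorted: 2.3, 2.4, 2.5, 2.8, 2.9, 3.2, 3.3, 3.3, 3.4, 3.5, 3.6, 3.7, 3.9, 4.0, 4.0, 4.4, 4.6.
n = 17.
Position = ⌈75/100 · 17⌉ = ⌈12.75⌉ = 13.
The value at rank 13 is 3.9.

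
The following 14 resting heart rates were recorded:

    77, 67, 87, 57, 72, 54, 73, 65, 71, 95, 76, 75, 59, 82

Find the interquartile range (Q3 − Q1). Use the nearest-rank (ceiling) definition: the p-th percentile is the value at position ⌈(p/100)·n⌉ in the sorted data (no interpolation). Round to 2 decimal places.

12.00

Sorted: 54, 57, 59, 65, 67, 71, 72, 73, 75, 76, 77, 82, 87, 95.
n = 14.
P25: rank ⌈25/100·14⌉ = 4 → 65.
P75: rank ⌈75/100·14⌉ = 11 → 77.
Difference: 77 − 65 = 12.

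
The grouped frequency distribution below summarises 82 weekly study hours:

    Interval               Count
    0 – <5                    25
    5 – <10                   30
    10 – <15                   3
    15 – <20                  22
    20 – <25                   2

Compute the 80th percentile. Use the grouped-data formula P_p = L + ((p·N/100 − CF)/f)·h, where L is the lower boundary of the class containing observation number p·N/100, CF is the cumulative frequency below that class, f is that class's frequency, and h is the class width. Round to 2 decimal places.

16.73

N = 82; target position k = 80/100 · 82 = 65.6.
Cumulative frequencies: 25, 55, 58, 80, 82.
Observation 65.6 falls in the class 15 – <20.
L = 15, CF = 58, f = 22, h = 5.
P80 = 15 + ((65.6 − 58)/22)·5 = 15 + 1.72727 = 16.7273.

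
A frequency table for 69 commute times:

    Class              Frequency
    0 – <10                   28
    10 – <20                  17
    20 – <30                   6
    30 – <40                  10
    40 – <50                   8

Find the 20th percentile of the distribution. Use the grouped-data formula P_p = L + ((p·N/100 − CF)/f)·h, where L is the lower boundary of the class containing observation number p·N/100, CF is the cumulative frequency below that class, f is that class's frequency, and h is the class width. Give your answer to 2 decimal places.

4.93

N = 69; target position k = 20/100 · 69 = 13.8.
Cumulative frequencies: 28, 45, 51, 61, 69.
Observation 13.8 falls in the class 0 – <10.
L = 0, CF = 0, f = 28, h = 10.
P20 = 0 + ((13.8 − 0)/28)·10 = 0 + 4.92857 = 4.92857.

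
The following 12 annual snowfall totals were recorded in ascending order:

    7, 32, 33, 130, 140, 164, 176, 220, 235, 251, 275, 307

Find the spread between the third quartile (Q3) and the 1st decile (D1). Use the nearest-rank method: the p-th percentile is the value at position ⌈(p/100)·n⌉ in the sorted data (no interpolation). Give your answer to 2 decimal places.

n = 12.
P10: rank ⌈10/100·12⌉ = 2 → 32.
P75: rank ⌈75/100·12⌉ = 9 → 235.
Difference: 235 − 32 = 203.

203.00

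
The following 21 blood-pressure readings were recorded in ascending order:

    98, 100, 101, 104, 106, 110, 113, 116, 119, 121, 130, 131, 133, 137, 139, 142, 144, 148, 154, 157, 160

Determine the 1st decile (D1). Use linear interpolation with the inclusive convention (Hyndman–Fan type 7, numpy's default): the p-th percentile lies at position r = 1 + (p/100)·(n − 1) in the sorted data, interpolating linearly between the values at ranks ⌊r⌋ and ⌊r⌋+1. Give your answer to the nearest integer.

n = 21.
r = 1 + (10/100)·(21 − 1) = 1 + 2 = 3.
r is an integer, so P10 is the value at rank 3: 101.

101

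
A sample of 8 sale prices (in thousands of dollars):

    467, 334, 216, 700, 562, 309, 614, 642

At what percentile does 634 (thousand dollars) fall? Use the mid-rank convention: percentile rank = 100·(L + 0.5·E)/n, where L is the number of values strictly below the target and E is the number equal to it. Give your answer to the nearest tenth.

75.0

Sorted: 216, 309, 334, 467, 562, 614, 642, 700.
Count below 634: L = 6; count equal: E = 0; n = 8.
Percentile rank = 100·(6 + 0.5·0)/8 = 100·6/8 = 75.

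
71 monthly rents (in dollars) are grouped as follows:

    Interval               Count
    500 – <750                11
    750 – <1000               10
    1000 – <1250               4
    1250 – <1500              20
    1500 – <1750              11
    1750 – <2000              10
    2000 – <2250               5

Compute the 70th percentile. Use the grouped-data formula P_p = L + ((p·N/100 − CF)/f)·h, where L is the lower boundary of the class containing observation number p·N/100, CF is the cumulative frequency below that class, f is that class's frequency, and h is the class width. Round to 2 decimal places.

N = 71; target position k = 70/100 · 71 = 49.7.
Cumulative frequencies: 11, 21, 25, 45, 56, 66, 71.
Observation 49.7 falls in the class 1500 – <1750.
L = 1500, CF = 45, f = 11, h = 250.
P70 = 1500 + ((49.7 − 45)/11)·250 = 1500 + 106.818 = 1606.82.

1606.82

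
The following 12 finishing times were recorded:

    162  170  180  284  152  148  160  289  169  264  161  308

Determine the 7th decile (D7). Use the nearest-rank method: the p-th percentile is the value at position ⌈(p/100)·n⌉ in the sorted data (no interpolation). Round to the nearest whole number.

Sorted: 148, 152, 160, 161, 162, 169, 170, 180, 264, 284, 289, 308.
n = 12.
Position = ⌈70/100 · 12⌉ = ⌈8.4⌉ = 9.
The value at rank 9 is 264.

264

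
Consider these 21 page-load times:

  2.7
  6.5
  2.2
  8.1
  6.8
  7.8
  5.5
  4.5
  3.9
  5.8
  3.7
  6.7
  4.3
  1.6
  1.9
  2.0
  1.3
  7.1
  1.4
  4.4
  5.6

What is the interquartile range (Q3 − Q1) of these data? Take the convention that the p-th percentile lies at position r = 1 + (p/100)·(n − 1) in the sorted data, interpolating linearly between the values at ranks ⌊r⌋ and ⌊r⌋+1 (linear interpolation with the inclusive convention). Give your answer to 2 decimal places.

4.30

Sorted: 1.3, 1.4, 1.6, 1.9, 2.0, 2.2, 2.7, 3.7, 3.9, 4.3, 4.4, 4.5, 5.5, 5.6, 5.8, 6.5, 6.7, 6.8, 7.1, 7.8, 8.1.
n = 21.
P25: r = 6 (integer) → 2.2.
P75: r = 16 (integer) → 6.5.
Difference: 6.5 − 2.2 = 4.3.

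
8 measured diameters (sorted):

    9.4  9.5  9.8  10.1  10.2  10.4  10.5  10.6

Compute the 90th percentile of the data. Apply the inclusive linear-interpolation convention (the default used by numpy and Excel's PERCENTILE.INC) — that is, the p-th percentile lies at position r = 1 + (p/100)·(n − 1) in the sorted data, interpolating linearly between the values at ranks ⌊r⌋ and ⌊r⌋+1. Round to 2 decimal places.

n = 8.
r = 1 + (90/100)·(8 − 1) = 1 + 6.3 = 7.3.
Rank 7 is 10.5 and rank 8 is 10.6.
Interpolate: 10.5 + 0.3·(10.6 − 10.5) = 10.5 + 0.3·0.1 = 10.53.

10.53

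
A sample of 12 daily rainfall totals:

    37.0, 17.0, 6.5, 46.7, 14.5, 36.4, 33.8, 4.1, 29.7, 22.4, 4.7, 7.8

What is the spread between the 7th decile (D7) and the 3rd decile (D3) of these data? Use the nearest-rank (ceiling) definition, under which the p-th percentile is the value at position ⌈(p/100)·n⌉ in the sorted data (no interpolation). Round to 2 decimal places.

26.00

Sorted: 4.1, 4.7, 6.5, 7.8, 14.5, 17.0, 22.4, 29.7, 33.8, 36.4, 37.0, 46.7.
n = 12.
P30: rank ⌈30/100·12⌉ = 4 → 7.8.
P70: rank ⌈70/100·12⌉ = 9 → 33.8.
Difference: 33.8 − 7.8 = 26.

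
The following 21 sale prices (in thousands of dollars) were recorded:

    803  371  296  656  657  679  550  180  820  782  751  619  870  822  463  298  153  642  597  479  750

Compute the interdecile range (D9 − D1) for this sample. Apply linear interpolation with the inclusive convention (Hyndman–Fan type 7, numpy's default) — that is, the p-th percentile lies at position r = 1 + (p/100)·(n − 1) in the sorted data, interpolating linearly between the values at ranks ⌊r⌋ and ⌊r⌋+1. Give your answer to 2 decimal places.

Sorted: 153, 180, 296, 298, 371, 463, 479, 550, 597, 619, 642, 656, 657, 679, 750, 751, 782, 803, 820, 822, 870.
n = 21.
P10: r = 3 (integer) → 296.
P90: r = 19 (integer) → 820.
Difference: 820 − 296 = 524.

524.00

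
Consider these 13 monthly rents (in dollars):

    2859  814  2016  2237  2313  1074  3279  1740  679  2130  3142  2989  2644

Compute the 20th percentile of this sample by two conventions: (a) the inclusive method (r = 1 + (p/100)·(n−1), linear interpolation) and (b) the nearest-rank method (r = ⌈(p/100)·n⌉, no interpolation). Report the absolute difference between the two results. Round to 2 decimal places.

266.40

Sorted: 679, 814, 1074, 1740, 2016, 2130, 2237, 2313, 2644, 2859, 2989, 3142, 3279.
n = 13.
(a) r = 3.4; between ranks 3 (1074) and 4 (1740): 1340.4.
(b) the nearest-rank method: rank 3 → 1074.
|1340.4 − 1074| = 266.4.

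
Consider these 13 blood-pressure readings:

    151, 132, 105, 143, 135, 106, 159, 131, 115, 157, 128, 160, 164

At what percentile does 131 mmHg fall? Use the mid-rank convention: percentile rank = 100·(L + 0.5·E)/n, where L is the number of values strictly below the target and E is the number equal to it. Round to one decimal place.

Sorted: 105, 106, 115, 128, 131, 132, 135, 143, 151, 157, 159, 160, 164.
Count below 131: L = 4; count equal: E = 1; n = 13.
Percentile rank = 100·(4 + 0.5·1)/13 = 100·4.5/13 = 34.62.

34.6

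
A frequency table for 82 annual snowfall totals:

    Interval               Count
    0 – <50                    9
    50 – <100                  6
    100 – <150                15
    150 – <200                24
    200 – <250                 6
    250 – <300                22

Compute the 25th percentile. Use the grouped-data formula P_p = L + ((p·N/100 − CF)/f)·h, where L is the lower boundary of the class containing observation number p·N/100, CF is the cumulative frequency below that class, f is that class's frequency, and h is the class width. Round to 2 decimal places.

N = 82; target position k = 25/100 · 82 = 20.5.
Cumulative frequencies: 9, 15, 30, 54, 60, 82.
Observation 20.5 falls in the class 100 – <150.
L = 100, CF = 15, f = 15, h = 50.
P25 = 100 + ((20.5 − 15)/15)·50 = 100 + 18.3333 = 118.333.

118.33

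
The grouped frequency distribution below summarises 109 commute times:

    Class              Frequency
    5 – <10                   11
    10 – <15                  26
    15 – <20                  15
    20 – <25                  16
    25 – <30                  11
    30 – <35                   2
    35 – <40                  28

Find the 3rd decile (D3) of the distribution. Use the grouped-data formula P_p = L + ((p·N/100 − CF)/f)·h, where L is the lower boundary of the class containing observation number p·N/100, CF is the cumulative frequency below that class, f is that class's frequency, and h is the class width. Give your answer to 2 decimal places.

14.17

N = 109; target position k = 30/100 · 109 = 32.7.
Cumulative frequencies: 11, 37, 52, 68, 79, 81, 109.
Observation 32.7 falls in the class 10 – <15.
L = 10, CF = 11, f = 26, h = 5.
P30 = 10 + ((32.7 − 11)/26)·5 = 10 + 4.17308 = 14.1731.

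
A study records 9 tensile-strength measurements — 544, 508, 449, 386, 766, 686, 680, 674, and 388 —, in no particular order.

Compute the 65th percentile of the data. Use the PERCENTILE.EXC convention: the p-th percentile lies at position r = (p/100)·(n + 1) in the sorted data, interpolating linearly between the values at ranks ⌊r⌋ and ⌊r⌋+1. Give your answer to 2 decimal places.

Sorted: 386, 388, 449, 508, 544, 674, 680, 686, 766.
n = 9.
r = (65/100)·(9 + 1) = 6.5.
Rank 6 is 674 and rank 7 is 680.
Interpolate: 674 + 0.5·(680 − 674) = 674 + 0.5·6 = 677.

677.00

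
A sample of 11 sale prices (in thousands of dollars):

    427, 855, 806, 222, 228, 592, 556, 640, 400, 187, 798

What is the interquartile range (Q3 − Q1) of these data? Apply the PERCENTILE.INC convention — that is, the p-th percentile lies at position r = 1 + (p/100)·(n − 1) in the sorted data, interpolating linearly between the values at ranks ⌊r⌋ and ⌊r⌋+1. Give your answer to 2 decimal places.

Sorted: 187, 222, 228, 400, 427, 556, 592, 640, 798, 806, 855.
n = 11.
P25: r = 3.5; ranks 3–4 are 228, 400; interpolating gives 314.
P75: r = 8.5; ranks 8–9 are 640, 798; interpolating gives 719.
Difference: 719 − 314 = 405.

405.00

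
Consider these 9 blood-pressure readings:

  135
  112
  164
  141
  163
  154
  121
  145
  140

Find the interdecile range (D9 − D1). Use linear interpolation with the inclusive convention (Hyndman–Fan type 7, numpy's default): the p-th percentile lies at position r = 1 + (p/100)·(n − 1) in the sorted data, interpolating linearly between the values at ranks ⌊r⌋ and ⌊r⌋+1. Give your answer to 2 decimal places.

44.00

Sorted: 112, 121, 135, 140, 141, 145, 154, 163, 164.
n = 9.
P10: r = 1.8; ranks 1–2 are 112, 121; interpolating gives 119.2.
P90: r = 8.2; ranks 8–9 are 163, 164; interpolating gives 163.2.
Difference: 163.2 − 119.2 = 44.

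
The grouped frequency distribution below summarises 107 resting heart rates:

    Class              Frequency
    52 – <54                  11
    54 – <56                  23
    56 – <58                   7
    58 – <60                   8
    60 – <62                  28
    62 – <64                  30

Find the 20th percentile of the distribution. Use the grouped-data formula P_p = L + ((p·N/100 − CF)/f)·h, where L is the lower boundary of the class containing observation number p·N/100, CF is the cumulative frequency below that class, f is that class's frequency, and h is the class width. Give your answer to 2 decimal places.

N = 107; target position k = 20/100 · 107 = 21.4.
Cumulative frequencies: 11, 34, 41, 49, 77, 107.
Observation 21.4 falls in the class 54 – <56.
L = 54, CF = 11, f = 23, h = 2.
P20 = 54 + ((21.4 − 11)/23)·2 = 54 + 0.904348 = 54.9043.

54.90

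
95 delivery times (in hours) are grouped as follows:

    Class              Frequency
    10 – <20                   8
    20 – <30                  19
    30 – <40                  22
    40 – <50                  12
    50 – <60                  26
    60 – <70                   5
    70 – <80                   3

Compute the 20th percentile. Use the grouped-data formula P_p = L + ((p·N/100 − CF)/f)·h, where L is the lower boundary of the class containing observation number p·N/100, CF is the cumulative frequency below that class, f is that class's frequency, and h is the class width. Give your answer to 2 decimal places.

25.79

N = 95; target position k = 20/100 · 95 = 19.
Cumulative frequencies: 8, 27, 49, 61, 87, 92, 95.
Observation 19 falls in the class 20 – <30.
L = 20, CF = 8, f = 19, h = 10.
P20 = 20 + ((19 − 8)/19)·10 = 20 + 5.78947 = 25.7895.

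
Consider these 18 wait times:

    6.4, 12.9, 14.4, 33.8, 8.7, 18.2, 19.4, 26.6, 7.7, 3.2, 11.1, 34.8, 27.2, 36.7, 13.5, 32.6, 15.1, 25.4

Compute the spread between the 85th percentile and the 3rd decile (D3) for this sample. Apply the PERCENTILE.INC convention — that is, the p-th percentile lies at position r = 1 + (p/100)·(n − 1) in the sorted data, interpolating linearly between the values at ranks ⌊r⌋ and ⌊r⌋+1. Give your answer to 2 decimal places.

Sorted: 3.2, 6.4, 7.7, 8.7, 11.1, 12.9, 13.5, 14.4, 15.1, 18.2, 19.4, 25.4, 26.6, 27.2, 32.6, 33.8, 34.8, 36.7.
n = 18.
P30: r = 6.1; ranks 6–7 are 12.9, 13.5; interpolating gives 12.96.
P85: r = 15.45; ranks 15–16 are 32.6, 33.8; interpolating gives 33.14.
Difference: 33.14 − 12.96 = 20.18.

20.18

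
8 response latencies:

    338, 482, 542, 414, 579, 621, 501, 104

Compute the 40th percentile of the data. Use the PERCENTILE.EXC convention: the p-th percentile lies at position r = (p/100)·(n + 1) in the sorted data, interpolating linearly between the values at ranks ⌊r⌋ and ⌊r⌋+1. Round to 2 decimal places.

Sorted: 104, 338, 414, 482, 501, 542, 579, 621.
n = 8.
r = (40/100)·(8 + 1) = 3.6.
Rank 3 is 414 and rank 4 is 482.
Interpolate: 414 + 0.6·(482 − 414) = 414 + 0.6·68 = 454.8.

454.80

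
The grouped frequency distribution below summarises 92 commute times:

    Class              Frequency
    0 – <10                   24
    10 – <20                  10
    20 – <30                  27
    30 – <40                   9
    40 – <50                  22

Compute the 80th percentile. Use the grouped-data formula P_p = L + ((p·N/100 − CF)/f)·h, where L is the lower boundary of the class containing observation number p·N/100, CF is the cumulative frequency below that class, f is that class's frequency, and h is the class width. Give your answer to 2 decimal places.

N = 92; target position k = 80/100 · 92 = 73.6.
Cumulative frequencies: 24, 34, 61, 70, 92.
Observation 73.6 falls in the class 40 – <50.
L = 40, CF = 70, f = 22, h = 10.
P80 = 40 + ((73.6 − 70)/22)·10 = 40 + 1.63636 = 41.6364.

41.64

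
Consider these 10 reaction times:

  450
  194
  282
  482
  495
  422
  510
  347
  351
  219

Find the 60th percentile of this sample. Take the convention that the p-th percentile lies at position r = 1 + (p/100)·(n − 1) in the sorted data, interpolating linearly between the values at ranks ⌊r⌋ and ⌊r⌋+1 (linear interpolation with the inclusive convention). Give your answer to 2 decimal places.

Sorted: 194, 219, 282, 347, 351, 422, 450, 482, 495, 510.
n = 10.
r = 1 + (60/100)·(10 − 1) = 1 + 5.4 = 6.4.
Rank 6 is 422 and rank 7 is 450.
Interpolate: 422 + 0.4·(450 − 422) = 422 + 0.4·28 = 433.2.

433.20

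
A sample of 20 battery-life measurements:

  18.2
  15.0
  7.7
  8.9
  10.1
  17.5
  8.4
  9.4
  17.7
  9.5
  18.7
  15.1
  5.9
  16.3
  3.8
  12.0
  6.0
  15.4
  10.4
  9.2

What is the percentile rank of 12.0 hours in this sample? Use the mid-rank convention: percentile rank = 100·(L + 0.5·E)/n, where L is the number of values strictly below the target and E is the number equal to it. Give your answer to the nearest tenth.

57.5

Sorted: 3.8, 5.9, 6.0, 7.7, 8.4, 8.9, 9.2, 9.4, 9.5, 10.1, 10.4, 12.0, 15.0, 15.1, 15.4, 16.3, 17.5, 17.7, 18.2, 18.7.
Count below 12.0: L = 11; count equal: E = 1; n = 20.
Percentile rank = 100·(11 + 0.5·1)/20 = 100·11.5/20 = 57.5.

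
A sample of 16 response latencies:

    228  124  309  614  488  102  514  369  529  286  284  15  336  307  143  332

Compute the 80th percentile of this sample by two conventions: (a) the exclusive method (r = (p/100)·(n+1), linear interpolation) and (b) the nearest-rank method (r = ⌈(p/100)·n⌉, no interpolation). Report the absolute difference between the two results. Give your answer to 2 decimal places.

15.60

Sorted: 15, 102, 124, 143, 228, 284, 286, 307, 309, 332, 336, 369, 488, 514, 529, 614.
n = 16.
(a) r = 13.6; between ranks 13 (488) and 14 (514): 503.6.
(b) the nearest-rank method: rank 13 → 488.
|503.6 − 488| = 15.6.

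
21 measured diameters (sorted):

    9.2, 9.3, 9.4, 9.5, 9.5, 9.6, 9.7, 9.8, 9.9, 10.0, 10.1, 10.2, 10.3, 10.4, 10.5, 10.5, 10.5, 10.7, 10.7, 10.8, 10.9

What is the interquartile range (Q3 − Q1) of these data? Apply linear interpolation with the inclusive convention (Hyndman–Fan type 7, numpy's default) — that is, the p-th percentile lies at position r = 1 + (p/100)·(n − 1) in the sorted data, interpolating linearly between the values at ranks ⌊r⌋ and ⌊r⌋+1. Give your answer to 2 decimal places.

n = 21.
P25: r = 6 (integer) → 9.6.
P75: r = 16 (integer) → 10.5.
Difference: 10.5 − 9.6 = 0.9.

0.90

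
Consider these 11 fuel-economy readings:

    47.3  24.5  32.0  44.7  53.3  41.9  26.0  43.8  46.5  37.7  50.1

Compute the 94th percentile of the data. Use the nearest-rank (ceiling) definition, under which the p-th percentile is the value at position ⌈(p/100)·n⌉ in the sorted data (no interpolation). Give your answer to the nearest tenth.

Sorted: 24.5, 26.0, 32.0, 37.7, 41.9, 43.8, 44.7, 46.5, 47.3, 50.1, 53.3.
n = 11.
Position = ⌈94/100 · 11⌉ = ⌈10.34⌉ = 11.
The value at rank 11 is 53.3.

53.3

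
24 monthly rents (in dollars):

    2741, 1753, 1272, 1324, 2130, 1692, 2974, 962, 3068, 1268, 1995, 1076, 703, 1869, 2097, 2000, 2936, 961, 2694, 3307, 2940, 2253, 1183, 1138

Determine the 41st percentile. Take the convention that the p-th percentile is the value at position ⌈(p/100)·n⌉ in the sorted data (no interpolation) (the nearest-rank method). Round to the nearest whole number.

Sorted: 703, 961, 962, 1076, 1138, 1183, 1268, 1272, 1324, 1692, 1753, 1869, 1995, 2000, 2097, 2130, 2253, 2694, 2741, 2936, 2940, 2974, 3068, 3307.
n = 24.
Position = ⌈41/100 · 24⌉ = ⌈9.84⌉ = 10.
The value at rank 10 is 1692.

1692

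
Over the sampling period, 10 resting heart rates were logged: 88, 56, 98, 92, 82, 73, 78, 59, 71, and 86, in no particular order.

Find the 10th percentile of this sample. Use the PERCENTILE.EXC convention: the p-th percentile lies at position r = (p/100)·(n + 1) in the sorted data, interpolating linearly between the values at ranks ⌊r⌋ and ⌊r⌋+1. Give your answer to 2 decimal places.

Sorted: 56, 59, 71, 73, 78, 82, 86, 88, 92, 98.
n = 10.
r = (10/100)·(10 + 1) = 1.1.
Rank 1 is 56 and rank 2 is 59.
Interpolate: 56 + 0.1·(59 − 56) = 56 + 0.1·3 = 56.3.

56.30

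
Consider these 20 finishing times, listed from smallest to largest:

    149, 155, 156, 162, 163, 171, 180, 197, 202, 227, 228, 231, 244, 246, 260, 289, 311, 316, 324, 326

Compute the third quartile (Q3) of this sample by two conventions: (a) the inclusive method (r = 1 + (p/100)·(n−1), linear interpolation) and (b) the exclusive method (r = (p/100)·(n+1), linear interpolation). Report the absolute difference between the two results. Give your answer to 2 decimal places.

n = 20.
(a) r = 15.25; between ranks 15 (260) and 16 (289): 267.25.
(b) r = 15.75; between ranks 15 (260) and 16 (289): 281.75.
|267.25 − 281.75| = 14.5.

14.50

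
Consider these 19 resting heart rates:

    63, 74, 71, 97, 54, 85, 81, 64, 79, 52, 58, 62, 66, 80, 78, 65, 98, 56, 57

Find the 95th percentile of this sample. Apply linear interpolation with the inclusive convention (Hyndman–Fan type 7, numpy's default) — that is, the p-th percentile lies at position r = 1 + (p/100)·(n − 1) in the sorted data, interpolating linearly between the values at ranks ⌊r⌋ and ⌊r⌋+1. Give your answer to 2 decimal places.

Sorted: 52, 54, 56, 57, 58, 62, 63, 64, 65, 66, 71, 74, 78, 79, 80, 81, 85, 97, 98.
n = 19.
r = 1 + (95/100)·(19 − 1) = 1 + 17.1 = 18.1.
Rank 18 is 97 and rank 19 is 98.
Interpolate: 97 + 0.1·(98 − 97) = 97 + 0.1·1 = 97.1.

97.10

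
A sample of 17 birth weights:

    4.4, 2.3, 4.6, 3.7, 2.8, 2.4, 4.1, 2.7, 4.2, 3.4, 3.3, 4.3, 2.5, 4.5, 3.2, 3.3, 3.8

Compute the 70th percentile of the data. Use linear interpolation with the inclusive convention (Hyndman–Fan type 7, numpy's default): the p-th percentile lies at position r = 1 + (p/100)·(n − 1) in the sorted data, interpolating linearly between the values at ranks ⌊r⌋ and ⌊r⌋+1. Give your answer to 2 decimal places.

Sorted: 2.3, 2.4, 2.5, 2.7, 2.8, 3.2, 3.3, 3.3, 3.4, 3.7, 3.8, 4.1, 4.2, 4.3, 4.4, 4.5, 4.6.
n = 17.
r = 1 + (70/100)·(17 − 1) = 1 + 11.2 = 12.2.
Rank 12 is 4.1 and rank 13 is 4.2.
Interpolate: 4.1 + 0.2·(4.2 − 4.1) = 4.1 + 0.2·0.1 = 4.12.

4.12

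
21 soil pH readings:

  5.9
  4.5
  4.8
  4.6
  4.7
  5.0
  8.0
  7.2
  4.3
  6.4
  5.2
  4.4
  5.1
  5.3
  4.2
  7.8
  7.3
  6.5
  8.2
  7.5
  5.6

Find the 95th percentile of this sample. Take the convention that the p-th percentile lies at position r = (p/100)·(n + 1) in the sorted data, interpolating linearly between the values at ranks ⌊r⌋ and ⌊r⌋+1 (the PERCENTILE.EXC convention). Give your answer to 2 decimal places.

8.18

Sorted: 4.2, 4.3, 4.4, 4.5, 4.6, 4.7, 4.8, 5.0, 5.1, 5.2, 5.3, 5.6, 5.9, 6.4, 6.5, 7.2, 7.3, 7.5, 7.8, 8.0, 8.2.
n = 21.
r = (95/100)·(21 + 1) = 20.9.
Rank 20 is 8.0 and rank 21 is 8.2.
Interpolate: 8.0 + 0.9·(8.2 − 8.0) = 8.0 + 0.9·0.2 = 8.18.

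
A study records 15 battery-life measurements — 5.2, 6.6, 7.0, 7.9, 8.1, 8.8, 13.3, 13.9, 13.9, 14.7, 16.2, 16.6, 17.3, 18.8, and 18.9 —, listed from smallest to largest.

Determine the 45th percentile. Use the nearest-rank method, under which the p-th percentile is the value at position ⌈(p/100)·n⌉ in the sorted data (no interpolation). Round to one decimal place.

13.3

n = 15.
Position = ⌈45/100 · 15⌉ = ⌈6.75⌉ = 7.
The value at rank 7 is 13.3.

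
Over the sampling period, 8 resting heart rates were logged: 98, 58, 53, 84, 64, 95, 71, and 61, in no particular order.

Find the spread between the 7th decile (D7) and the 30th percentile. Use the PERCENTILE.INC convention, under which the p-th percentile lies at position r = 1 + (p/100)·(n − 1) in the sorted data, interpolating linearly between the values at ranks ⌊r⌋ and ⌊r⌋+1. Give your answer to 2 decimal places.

21.40

Sorted: 53, 58, 61, 64, 71, 84, 95, 98.
n = 8.
P30: r = 3.1; ranks 3–4 are 61, 64; interpolating gives 61.3.
P70: r = 5.9; ranks 5–6 are 71, 84; interpolating gives 82.7.
Difference: 82.7 − 61.3 = 21.4.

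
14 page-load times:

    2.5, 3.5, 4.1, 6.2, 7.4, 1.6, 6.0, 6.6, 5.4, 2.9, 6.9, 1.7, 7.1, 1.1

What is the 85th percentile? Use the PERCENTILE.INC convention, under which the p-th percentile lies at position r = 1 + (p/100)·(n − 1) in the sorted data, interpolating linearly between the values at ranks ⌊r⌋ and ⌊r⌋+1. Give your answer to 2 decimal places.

6.91

Sorted: 1.1, 1.6, 1.7, 2.5, 2.9, 3.5, 4.1, 5.4, 6.0, 6.2, 6.6, 6.9, 7.1, 7.4.
n = 14.
r = 1 + (85/100)·(14 − 1) = 1 + 11.05 = 12.05.
Rank 12 is 6.9 and rank 13 is 7.1.
Interpolate: 6.9 + 0.05·(7.1 − 6.9) = 6.9 + 0.05·0.2 = 6.91.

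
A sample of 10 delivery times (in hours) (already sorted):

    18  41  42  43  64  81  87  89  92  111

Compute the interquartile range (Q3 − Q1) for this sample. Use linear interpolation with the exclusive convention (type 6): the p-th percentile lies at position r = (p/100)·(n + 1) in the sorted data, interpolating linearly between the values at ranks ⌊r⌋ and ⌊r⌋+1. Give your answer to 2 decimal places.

48.00

n = 10.
P25: r = 2.75; ranks 2–3 are 41, 42; interpolating gives 41.75.
P75: r = 8.25; ranks 8–9 are 89, 92; interpolating gives 89.75.
Difference: 89.75 − 41.75 = 48.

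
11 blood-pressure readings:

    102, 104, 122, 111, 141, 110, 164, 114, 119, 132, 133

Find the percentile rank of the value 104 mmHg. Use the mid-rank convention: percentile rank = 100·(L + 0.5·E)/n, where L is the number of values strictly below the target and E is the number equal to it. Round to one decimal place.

13.6

Sorted: 102, 104, 110, 111, 114, 119, 122, 132, 133, 141, 164.
Count below 104: L = 1; count equal: E = 1; n = 11.
Percentile rank = 100·(1 + 0.5·1)/11 = 100·1.5/11 = 13.64.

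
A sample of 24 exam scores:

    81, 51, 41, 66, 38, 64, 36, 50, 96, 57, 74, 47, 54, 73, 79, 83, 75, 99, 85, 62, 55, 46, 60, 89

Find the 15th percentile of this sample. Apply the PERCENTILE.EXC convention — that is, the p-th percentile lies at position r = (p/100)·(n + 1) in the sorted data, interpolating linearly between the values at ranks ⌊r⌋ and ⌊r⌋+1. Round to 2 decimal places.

Sorted: 36, 38, 41, 46, 47, 50, 51, 54, 55, 57, 60, 62, 64, 66, 73, 74, 75, 79, 81, 83, 85, 89, 96, 99.
n = 24.
r = (15/100)·(24 + 1) = 3.75.
Rank 3 is 41 and rank 4 is 46.
Interpolate: 41 + 0.75·(46 − 41) = 41 + 0.75·5 = 44.75.

44.75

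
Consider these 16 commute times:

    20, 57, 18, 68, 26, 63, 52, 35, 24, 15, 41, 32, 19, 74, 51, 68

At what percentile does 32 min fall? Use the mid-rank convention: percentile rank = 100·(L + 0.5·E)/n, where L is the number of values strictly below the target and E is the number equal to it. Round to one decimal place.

40.6

Sorted: 15, 18, 19, 20, 24, 26, 32, 35, 41, 51, 52, 57, 63, 68, 68, 74.
Count below 32: L = 6; count equal: E = 1; n = 16.
Percentile rank = 100·(6 + 0.5·1)/16 = 100·6.5/16 = 40.62.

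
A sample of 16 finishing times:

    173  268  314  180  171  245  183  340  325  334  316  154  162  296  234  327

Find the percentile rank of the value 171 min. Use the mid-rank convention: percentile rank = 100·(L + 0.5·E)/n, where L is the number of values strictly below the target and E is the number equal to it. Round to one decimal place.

Sorted: 154, 162, 171, 173, 180, 183, 234, 245, 268, 296, 314, 316, 325, 327, 334, 340.
Count below 171: L = 2; count equal: E = 1; n = 16.
Percentile rank = 100·(2 + 0.5·1)/16 = 100·2.5/16 = 15.62.

15.6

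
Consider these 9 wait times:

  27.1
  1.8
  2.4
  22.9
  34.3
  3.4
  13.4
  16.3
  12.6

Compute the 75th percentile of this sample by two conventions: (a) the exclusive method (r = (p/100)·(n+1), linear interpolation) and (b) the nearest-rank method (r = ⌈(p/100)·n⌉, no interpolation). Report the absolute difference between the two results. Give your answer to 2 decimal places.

2.10

Sorted: 1.8, 2.4, 3.4, 12.6, 13.4, 16.3, 22.9, 27.1, 34.3.
n = 9.
(a) r = 7.5; between ranks 7 (22.9) and 8 (27.1): 25.
(b) the nearest-rank method: rank 7 → 22.9.
|25 − 22.9| = 2.1.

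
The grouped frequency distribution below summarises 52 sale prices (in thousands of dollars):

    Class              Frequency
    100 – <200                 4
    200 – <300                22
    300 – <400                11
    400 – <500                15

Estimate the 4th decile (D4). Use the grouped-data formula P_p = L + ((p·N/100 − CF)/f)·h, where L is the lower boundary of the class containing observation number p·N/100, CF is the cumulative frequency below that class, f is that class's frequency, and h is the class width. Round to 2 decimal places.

276.36

N = 52; target position k = 40/100 · 52 = 20.8.
Cumulative frequencies: 4, 26, 37, 52.
Observation 20.8 falls in the class 200 – <300.
L = 200, CF = 4, f = 22, h = 100.
P40 = 200 + ((20.8 − 4)/22)·100 = 200 + 76.3636 = 276.364.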